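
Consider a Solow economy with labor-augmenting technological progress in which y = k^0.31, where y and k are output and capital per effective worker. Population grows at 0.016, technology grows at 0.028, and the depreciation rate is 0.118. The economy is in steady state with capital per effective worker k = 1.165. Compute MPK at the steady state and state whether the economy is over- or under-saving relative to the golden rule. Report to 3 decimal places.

under-saving; MPK ≈ 0.279

Capital per effective worker breaks even when investment replaces (n + g + δ)·k; here n + g + δ = 0.162.
MPK = 0.31·k^(0.31−1) = 0.31·1.165^(-0.69) ≈ 0.2790.
MPK > 0.162, so the economy is dynamically efficient (under-saving).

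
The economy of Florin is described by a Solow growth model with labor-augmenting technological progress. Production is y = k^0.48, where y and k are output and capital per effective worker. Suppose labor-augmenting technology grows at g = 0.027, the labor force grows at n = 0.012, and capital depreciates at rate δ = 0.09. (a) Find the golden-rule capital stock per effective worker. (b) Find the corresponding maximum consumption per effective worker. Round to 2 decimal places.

(a) k_gold ≈ 12.51; (b) c_gold ≈ 1.75

The effective depreciation rate is n + g + δ = 0.012 + 0.027 + 0.09 = 0.129.
At the golden rule the marginal product of capital equals n+g+δ: 0.48·k^(0.48−1) = 0.129. Solving, k_gold = (0.48/0.129)^(1/0.52) ≈ 12.5143.
y_gold = 12.5143^0.48 ≈ 3.3632; c_gold = y_gold − 0.129·k_gold ≈ 1.7489.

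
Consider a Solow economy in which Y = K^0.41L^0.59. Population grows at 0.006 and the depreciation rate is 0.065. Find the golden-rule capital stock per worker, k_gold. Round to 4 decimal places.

k_gold ≈ 19.5309

The effective depreciation rate is n + δ = 0.006 + 0.065 = 0.071.
Maximizing c = f(k) − (n+δ)·k gives f'(k) = n+δ, i.e. 0.41·k^(0.41−1) = 0.071, so k_gold = (0.41/0.071)^(1/0.59) ≈ 19.5309.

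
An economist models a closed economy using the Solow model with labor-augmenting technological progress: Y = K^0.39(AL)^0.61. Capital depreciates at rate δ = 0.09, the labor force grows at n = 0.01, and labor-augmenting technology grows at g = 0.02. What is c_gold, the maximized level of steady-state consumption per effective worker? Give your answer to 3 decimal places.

c_gold ≈ 1.296

The effective depreciation rate is n + g + δ = 0.01 + 0.02 + 0.09 = 0.12.
Setting f'(k) = n+g+δ gives 0.39·k^(0.39−1) = 0.12, hence k_gold = (0.39/0.12)^(1/0.61) ≈ 6.9048.
y_gold = 6.9048^0.39 ≈ 2.1246.
c_gold = y_gold − (n+g+δ)·k_gold = 2.1246 − 0.12·6.9048 ≈ 1.2960.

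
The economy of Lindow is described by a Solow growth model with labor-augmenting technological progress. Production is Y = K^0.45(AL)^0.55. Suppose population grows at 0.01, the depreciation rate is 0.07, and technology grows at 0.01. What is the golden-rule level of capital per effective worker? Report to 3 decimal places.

Break-even investment rate: n + g + δ = 0.01 + 0.01 + 0.07 = 0.09.
Maximizing c = f(k) − (n+g+δ)·k gives f'(k) = n+g+δ, i.e. 0.45·k^(0.45−1) = 0.09, so k_gold = (0.45/0.09)^(1/0.55) ≈ 18.6575.

k_gold ≈ 18.658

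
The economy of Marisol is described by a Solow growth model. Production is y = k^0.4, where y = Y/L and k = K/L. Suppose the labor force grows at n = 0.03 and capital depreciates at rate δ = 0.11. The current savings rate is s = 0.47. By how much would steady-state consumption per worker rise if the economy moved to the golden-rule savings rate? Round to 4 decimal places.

n + δ = 0.03 + 0.11 = 0.14.
Current steady state (s = 0.47): k* = (0.47/0.14)^(1/0.6) ≈ 7.5269, y* = 7.5269^0.4 ≈ 2.2421, c* = (1−0.47)·2.2421 ≈ 1.1883.
Setting f'(k) = n+δ gives 0.4·k^(0.4−1) = 0.14, hence k_gold = (0.4/0.14)^(1/0.6) ≈ 5.7529.
y_gold = 5.7529^0.4 ≈ 2.0135, c_gold = y_gold − 0.14·k_gold ≈ 1.2081.
Gain: Δc = 1.2081 − 1.1883 ≈ 0.0198.

Δc ≈ 0.0198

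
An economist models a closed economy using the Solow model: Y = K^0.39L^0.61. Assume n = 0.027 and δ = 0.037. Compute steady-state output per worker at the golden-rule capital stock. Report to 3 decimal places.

The effective depreciation rate is n + δ = 0.027 + 0.037 = 0.064.
At the golden rule the marginal product of capital equals n+δ: 0.39·k^(0.39−1) = 0.064. Solving, k_gold = (0.39/0.064)^(1/0.61) ≈ 19.3507.
Output: y_gold = k_gold^0.39 = 19.3507^0.39 ≈ 3.1755.

y_gold ≈ 3.175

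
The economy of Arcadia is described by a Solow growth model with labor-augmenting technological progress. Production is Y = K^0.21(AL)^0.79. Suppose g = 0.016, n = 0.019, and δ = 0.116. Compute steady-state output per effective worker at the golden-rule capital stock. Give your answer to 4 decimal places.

y_gold ≈ 1.0916

n + g + δ = 0.019 + 0.016 + 0.116 = 0.151.
Maximizing c = f(k) − (n+g+δ)·k gives f'(k) = n+g+δ, i.e. 0.21·k^(0.21−1) = 0.151, so k_gold = (0.21/0.151)^(1/0.79) ≈ 1.5182.
Output: y_gold = k_gold^0.21 = 1.5182^0.21 ≈ 1.0916.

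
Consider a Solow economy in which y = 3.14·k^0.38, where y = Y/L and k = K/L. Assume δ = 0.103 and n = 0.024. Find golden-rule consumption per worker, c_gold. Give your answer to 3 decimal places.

c_gold ≈ 7.685

The effective depreciation rate is n + δ = 0.024 + 0.103 = 0.127.
Maximizing c = f(k) − (n+δ)·k gives f'(k) = n+δ, i.e. 0.38·3.14·k^(0.38−1) = 0.127, so k_gold = (0.38·3.14/0.127)^(1/0.62) ≈ 37.0859.
y_gold = 3.14·37.0859^0.38 ≈ 12.3945.
c_gold = y_gold − (n+δ)·k_gold = 12.3945 − 0.127·37.0859 ≈ 7.6846.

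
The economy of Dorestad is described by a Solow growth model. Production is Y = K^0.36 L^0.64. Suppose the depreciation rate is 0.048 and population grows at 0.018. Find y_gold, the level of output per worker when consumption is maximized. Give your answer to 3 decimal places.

Break-even investment rate: n + δ = 0.018 + 0.048 = 0.066.
Maximizing c = f(k) − (n+δ)·k gives f'(k) = n+δ, i.e. 0.36·k^(0.36−1) = 0.066, so k_gold = (0.36/0.066)^(1/0.64) ≈ 14.1640.
Output: y_gold = k_gold^0.36 = 14.1640^0.36 ≈ 2.5967.

y_gold ≈ 2.597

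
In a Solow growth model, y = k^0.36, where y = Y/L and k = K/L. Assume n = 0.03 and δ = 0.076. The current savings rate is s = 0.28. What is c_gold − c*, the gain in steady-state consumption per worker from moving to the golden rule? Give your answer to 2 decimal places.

n + δ = 0.03 + 0.076 = 0.106.
Current steady state (s = 0.28): k* = (0.28/0.106)^(1/0.64) ≈ 4.5619, y* = 4.5619^0.36 ≈ 1.7270, c* = (1−0.28)·1.7270 ≈ 1.2434.
Golden rule sets MPK = n+δ: 0.36·k^(0.36−1) = 0.106, so k_gold = (0.36/0.106)^(1/0.64) ≈ 6.7559.
y_gold = 6.7559^0.36 ≈ 1.9892, c_gold = y_gold − 0.106·k_gold ≈ 1.2731.
Gain: Δc = 1.2731 − 1.2434 ≈ 0.0297.

Δc ≈ 0.03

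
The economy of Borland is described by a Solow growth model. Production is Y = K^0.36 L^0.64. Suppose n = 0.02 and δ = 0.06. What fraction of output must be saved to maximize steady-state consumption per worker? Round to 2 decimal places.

s_gold = 0.36

The effective depreciation rate is n + δ = 0.02 + 0.06 = 0.08.
At the golden rule MPK = n+δ, and in any Cobb-Douglas steady state s = (n+δ)·k/y = MPK·k/y = capital's share 0.36.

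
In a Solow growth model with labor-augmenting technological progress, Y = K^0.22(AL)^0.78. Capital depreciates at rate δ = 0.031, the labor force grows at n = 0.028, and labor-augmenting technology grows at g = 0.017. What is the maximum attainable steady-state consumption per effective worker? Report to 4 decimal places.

c_gold ≈ 1.0527

The effective depreciation rate is n + g + δ = 0.028 + 0.017 + 0.031 = 0.076.
At the golden rule the marginal product of capital equals n+g+δ: 0.22·k^(0.22−1) = 0.076. Solving, k_gold = (0.22/0.076)^(1/0.78) ≈ 3.9067.
y_gold = 3.9067^0.22 ≈ 1.3496.
c_gold = y_gold − (n+g+δ)·k_gold = 1.3496 − 0.076·3.9067 ≈ 1.0527.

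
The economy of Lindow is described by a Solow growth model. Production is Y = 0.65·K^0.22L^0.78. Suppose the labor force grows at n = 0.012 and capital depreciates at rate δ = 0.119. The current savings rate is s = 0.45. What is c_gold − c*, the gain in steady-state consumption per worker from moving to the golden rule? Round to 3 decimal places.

Break-even investment rate: n + δ = 0.012 + 0.119 = 0.131.
Current steady state (s = 0.45): k* = (0.45·0.65/0.131)^(1/0.78) ≈ 2.8006, y* = 0.65·2.8006^0.22 ≈ 0.8153, c* = (1−0.45)·0.8153 ≈ 0.4484.
Setting f'(k) = n+δ gives 0.22·0.65·k^(0.22−1) = 0.131, hence k_gold = (0.22·0.65/0.131)^(1/0.78) ≈ 1.1189.
y_gold = 0.65·1.1189^0.22 ≈ 0.6663, c_gold = y_gold − 0.131·k_gold ≈ 0.5197.
Gain: Δc = 0.5197 − 0.4484 ≈ 0.0713.

Δc ≈ 0.071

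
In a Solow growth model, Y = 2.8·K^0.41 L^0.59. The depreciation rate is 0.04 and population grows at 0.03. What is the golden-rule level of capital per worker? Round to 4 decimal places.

n + δ = 0.03 + 0.04 = 0.07.
At the golden rule the marginal product of capital equals n+δ: 0.41·2.8·k^(0.41−1) = 0.07. Solving, k_gold = (0.41·2.8/0.07)^(1/0.59) ≈ 114.5664.

k_gold ≈ 114.5664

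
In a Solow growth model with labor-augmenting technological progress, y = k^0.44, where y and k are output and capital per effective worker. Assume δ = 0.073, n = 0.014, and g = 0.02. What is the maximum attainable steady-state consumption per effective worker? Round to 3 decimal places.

Break-even investment rate: n + g + δ = 0.014 + 0.02 + 0.073 = 0.107.
Maximizing c = f(k) − (n+g+δ)·k gives f'(k) = n+g+δ, i.e. 0.44·k^(0.44−1) = 0.107, so k_gold = (0.44/0.107)^(1/0.56) ≈ 12.4897.
y_gold = 12.4897^0.44 ≈ 3.0373.
c_gold = y_gold − (n+g+δ)·k_gold = 3.0373 − 0.107·12.4897 ≈ 1.7009.

c_gold ≈ 1.701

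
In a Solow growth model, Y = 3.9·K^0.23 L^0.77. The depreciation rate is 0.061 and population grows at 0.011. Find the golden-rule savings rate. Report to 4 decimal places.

s_gold = 0.2300

Capital per worker breaks even when investment replaces (n + δ)·k; here n + δ = 0.072.
At the golden rule MPK = n+δ, and in any Cobb-Douglas steady state s = (n+δ)·k/y = MPK·k/y = capital's share 0.23.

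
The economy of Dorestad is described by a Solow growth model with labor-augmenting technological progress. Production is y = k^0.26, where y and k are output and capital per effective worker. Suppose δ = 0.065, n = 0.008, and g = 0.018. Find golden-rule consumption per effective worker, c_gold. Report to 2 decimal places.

The effective depreciation rate is n + g + δ = 0.008 + 0.018 + 0.065 = 0.091.
Golden rule sets MPK = n+g+δ: 0.26·k^(0.26−1) = 0.091, so k_gold = (0.26/0.091)^(1/0.74) ≈ 4.1317.
y_gold = 4.1317^0.26 ≈ 1.4461.
c_gold = y_gold − (n+g+δ)·k_gold = 1.4461 − 0.091·4.1317 ≈ 1.0701.

c_gold ≈ 1.07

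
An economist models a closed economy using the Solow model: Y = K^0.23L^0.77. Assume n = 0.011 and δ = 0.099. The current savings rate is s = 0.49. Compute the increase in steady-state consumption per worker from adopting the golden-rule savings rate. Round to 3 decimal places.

n + δ = 0.011 + 0.099 = 0.11.
Current steady state (s = 0.49): k* = (0.49/0.11)^(1/0.77) ≈ 6.9599, y* = 6.9599^0.23 ≈ 1.5624, c* = (1−0.49)·1.5624 ≈ 0.7968.
At the golden rule the marginal product of capital equals n+δ: 0.23·k^(0.23−1) = 0.11. Solving, k_gold = (0.23/0.11)^(1/0.77) ≈ 2.6063.
y_gold = 2.6063^0.23 ≈ 1.2465, c_gold = y_gold − 0.11·k_gold ≈ 0.9598.
Gain: Δc = 0.9598 − 0.7968 ≈ 0.1630.

Δc ≈ 0.163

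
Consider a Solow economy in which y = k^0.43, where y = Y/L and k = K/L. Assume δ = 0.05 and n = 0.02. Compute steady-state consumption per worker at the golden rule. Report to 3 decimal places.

Capital per worker breaks even when investment replaces (n + δ)·k; here n + δ = 0.07.
Setting f'(k) = n+δ gives 0.43·k^(0.43−1) = 0.07, hence k_gold = (0.43/0.07)^(1/0.57) ≈ 24.1605.
y_gold = 24.1605^0.43 ≈ 3.9331.
c_gold = y_gold − (n+δ)·k_gold = 3.9331 − 0.07·24.1605 ≈ 2.2419.

c_gold ≈ 2.242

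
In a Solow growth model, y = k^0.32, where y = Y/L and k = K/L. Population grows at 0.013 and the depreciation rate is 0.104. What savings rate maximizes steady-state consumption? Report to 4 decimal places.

Break-even investment rate: n + δ = 0.013 + 0.104 = 0.117.
At the golden rule MPK = n+δ, and in any Cobb-Douglas steady state s = (n+δ)·k/y = MPK·k/y = capital's share 0.32.

s_gold = 0.3200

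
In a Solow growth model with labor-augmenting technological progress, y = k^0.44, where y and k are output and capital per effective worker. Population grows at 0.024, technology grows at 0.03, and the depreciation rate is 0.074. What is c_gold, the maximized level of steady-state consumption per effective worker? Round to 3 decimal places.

n + g + δ = 0.024 + 0.03 + 0.074 = 0.128.
Golden rule sets MPK = n+g+δ: 0.44·k^(0.44−1) = 0.128, so k_gold = (0.44/0.128)^(1/0.56) ≈ 9.0694.
y_gold = 9.0694^0.44 ≈ 2.6384.
c_gold = y_gold − (n+g+δ)·k_gold = 2.6384 − 0.128·9.0694 ≈ 1.4775.

c_gold ≈ 1.477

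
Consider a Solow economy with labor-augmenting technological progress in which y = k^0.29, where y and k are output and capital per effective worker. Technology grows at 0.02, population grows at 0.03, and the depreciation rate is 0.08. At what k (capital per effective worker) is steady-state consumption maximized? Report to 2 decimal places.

k_gold ≈ 3.10

n + g + δ = 0.03 + 0.02 + 0.08 = 0.13.
Setting f'(k) = n+g+δ gives 0.29·k^(0.29−1) = 0.13, hence k_gold = (0.29/0.13)^(1/0.71) ≈ 3.0959.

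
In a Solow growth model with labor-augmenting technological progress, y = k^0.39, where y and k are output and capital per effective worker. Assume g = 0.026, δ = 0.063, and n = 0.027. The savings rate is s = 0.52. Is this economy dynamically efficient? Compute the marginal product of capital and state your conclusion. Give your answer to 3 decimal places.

dynamically inefficient; MPK ≈ 0.087

The effective depreciation rate is n + g + δ = 0.027 + 0.026 + 0.063 = 0.116.
Steady-state k*: s·k^0.39 = 0.116·k gives k* = (0.52/0.116)^(1/0.61) ≈ 11.6979.
MPK = 0.39·11.6979^(-0.61) ≈ 0.0870.
MPK < n+g+δ = 0.116, so the economy is dynamically inefficient (over-saving).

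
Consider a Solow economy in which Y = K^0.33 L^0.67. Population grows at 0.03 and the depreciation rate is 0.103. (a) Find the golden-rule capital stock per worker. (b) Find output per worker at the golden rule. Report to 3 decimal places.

(a) k_gold ≈ 3.882; (b) y_gold ≈ 1.565

n + δ = 0.03 + 0.103 = 0.133.
Setting f'(k) = n+δ gives 0.33·k^(0.33−1) = 0.133, hence k_gold = (0.33/0.133)^(1/0.67) ≈ 3.8819.
y_gold = 3.8819^0.33 ≈ 1.5645.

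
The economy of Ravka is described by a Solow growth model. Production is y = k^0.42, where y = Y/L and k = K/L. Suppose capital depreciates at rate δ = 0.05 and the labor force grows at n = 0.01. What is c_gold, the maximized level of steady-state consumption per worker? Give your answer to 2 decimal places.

c_gold ≈ 2.37

Break-even investment rate: n + δ = 0.01 + 0.05 = 0.06.
Golden rule sets MPK = n+δ: 0.42·k^(0.42−1) = 0.06, so k_gold = (0.42/0.06)^(1/0.58) ≈ 28.6461.
y_gold = 28.6461^0.42 ≈ 4.0923.
c_gold = y_gold − (n+δ)·k_gold = 4.0923 − 0.06·28.6461 ≈ 2.3735.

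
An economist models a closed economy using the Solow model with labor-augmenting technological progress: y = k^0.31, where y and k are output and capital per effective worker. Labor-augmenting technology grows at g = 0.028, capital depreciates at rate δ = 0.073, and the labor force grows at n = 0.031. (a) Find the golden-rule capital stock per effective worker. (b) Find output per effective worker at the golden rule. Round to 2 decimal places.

(a) k_gold ≈ 3.45; (b) y_gold ≈ 1.47

Capital per effective worker breaks even when investment replaces (n + g + δ)·k; here n + g + δ = 0.132.
Maximizing c = f(k) − (n+g+δ)·k gives f'(k) = n+g+δ, i.e. 0.31·k^(0.31−1) = 0.132, so k_gold = (0.31/0.132)^(1/0.69) ≈ 3.4465.
y_gold = 3.4465^0.31 ≈ 1.4675.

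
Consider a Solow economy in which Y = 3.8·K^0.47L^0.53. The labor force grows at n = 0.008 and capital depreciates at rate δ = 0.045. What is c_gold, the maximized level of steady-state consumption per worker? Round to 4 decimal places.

c_gold ≈ 45.5752

Capital per worker breaks even when investment replaces (n + δ)·k; here n + δ = 0.053.
Setting f'(k) = n+δ gives 0.47·3.8·k^(0.47−1) = 0.053, hence k_gold = (0.47·3.8/0.053)^(1/0.53) ≈ 762.5612.
y_gold = 3.8·762.5612^0.47 ≈ 85.9909.
c_gold = y_gold − (n+δ)·k_gold = 85.9909 − 0.053·762.5612 ≈ 45.5752.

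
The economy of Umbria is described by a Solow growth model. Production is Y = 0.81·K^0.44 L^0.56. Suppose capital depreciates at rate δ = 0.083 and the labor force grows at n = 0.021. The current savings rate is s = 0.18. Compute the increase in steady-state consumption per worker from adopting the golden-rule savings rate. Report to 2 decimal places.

Capital per worker breaks even when investment replaces (n + δ)·k; here n + δ = 0.104.
Current steady state (s = 0.18): k* = (0.18·0.81/0.104)^(1/0.56) ≈ 1.8281, y* = 0.81·1.8281^0.44 ≈ 1.0563, c* = (1−0.18)·1.0563 ≈ 0.8661.
Golden rule sets MPK = n+δ: 0.44·0.81·k^(0.44−1) = 0.104, so k_gold = (0.44·0.81/0.104)^(1/0.56) ≈ 9.0196.
y_gold = 0.81·9.0196^0.44 ≈ 2.1319, c_gold = y_gold − 0.104·k_gold ≈ 1.1939.
Gain: Δc = 1.1939 − 0.8661 ≈ 0.3277.

Δc ≈ 0.33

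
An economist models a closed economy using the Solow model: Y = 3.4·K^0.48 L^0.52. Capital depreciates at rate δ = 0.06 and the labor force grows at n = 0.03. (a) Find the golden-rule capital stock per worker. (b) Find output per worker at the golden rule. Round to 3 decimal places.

n + δ = 0.03 + 0.06 = 0.09.
At the golden rule the marginal product of capital equals n+δ: 0.48·3.4·k^(0.48−1) = 0.09. Solving, k_gold = (0.48·3.4/0.09)^(1/0.52) ≈ 263.1172.
y_gold = 3.4·263.1172^0.48 ≈ 49.3345.

(a) k_gold ≈ 263.117; (b) y_gold ≈ 49.334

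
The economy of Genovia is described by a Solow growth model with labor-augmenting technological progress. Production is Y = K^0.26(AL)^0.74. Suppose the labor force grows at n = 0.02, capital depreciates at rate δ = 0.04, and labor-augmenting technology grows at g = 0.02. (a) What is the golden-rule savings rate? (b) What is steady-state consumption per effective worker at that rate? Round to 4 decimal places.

The effective depreciation rate is n + g + δ = 0.02 + 0.02 + 0.04 = 0.08.
For Cobb-Douglas, s_gold equals capital's share: s_gold = 0.26.
Golden rule sets MPK = n+g+δ: 0.26·k^(0.26−1) = 0.08, so k_gold = (0.26/0.08)^(1/0.74) ≈ 4.9174.
y_gold = 4.9174^0.26 ≈ 1.5130; c_gold = (1−0.26)·y_gold ≈ 1.1197.

(a) s_gold = 0.2600; (b) c_gold ≈ 1.1197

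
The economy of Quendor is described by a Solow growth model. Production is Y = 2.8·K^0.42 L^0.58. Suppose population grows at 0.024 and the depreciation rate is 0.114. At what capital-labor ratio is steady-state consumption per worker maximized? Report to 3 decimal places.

k_gold ≈ 40.212

n + δ = 0.024 + 0.114 = 0.138.
Setting f'(k) = n+δ gives 0.42·2.8·k^(0.42−1) = 0.138, hence k_gold = (0.42·2.8/0.138)^(1/0.58) ≈ 40.2123.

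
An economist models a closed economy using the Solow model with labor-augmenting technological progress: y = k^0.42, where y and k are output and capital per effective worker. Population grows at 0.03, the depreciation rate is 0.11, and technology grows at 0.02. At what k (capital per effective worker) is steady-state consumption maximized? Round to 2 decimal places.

Capital per effective worker breaks even when investment replaces (n + g + δ)·k; here n + g + δ = 0.16.
Golden rule sets MPK = n+g+δ: 0.42·k^(0.42−1) = 0.16, so k_gold = (0.42/0.16)^(1/0.58) ≈ 5.2800.

k_gold ≈ 5.28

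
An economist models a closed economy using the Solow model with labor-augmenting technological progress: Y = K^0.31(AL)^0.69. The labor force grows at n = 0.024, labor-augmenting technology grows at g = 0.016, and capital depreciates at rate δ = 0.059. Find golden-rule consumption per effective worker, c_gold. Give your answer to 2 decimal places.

c_gold ≈ 1.15

The effective depreciation rate is n + g + δ = 0.024 + 0.016 + 0.059 = 0.099.
Golden rule sets MPK = n+g+δ: 0.31·k^(0.31−1) = 0.099, so k_gold = (0.31/0.099)^(1/0.69) ≈ 5.2293.
y_gold = 5.2293^0.31 ≈ 1.6700.
c_gold = y_gold − (n+g+δ)·k_gold = 1.6700 − 0.099·5.2293 ≈ 1.1523.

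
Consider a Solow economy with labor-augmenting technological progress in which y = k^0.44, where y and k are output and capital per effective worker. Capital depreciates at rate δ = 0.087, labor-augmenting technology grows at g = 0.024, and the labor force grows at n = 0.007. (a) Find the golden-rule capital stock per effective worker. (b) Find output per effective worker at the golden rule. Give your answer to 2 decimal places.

Break-even investment rate: n + g + δ = 0.007 + 0.024 + 0.087 = 0.118.
Golden rule sets MPK = n+g+δ: 0.44·k^(0.44−1) = 0.118, so k_gold = (0.44/0.118)^(1/0.56) ≈ 10.4873.
y_gold = 10.4873^0.44 ≈ 2.8125.

(a) k_gold ≈ 10.49; (b) y_gold ≈ 2.81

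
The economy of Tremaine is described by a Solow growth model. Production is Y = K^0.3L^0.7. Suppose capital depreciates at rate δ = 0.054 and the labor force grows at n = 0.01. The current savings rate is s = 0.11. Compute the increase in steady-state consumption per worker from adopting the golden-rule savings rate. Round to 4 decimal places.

Δc ≈ 0.2347

Capital per worker breaks even when investment replaces (n + δ)·k; here n + δ = 0.064.
Current steady state (s = 0.11): k* = (0.11/0.064)^(1/0.7) ≈ 2.1678, y* = 2.1678^0.3 ≈ 1.2613, c* = (1−0.11)·1.2613 ≈ 1.1225.
At the golden rule the marginal product of capital equals n+δ: 0.3·k^(0.3−1) = 0.064. Solving, k_gold = (0.3/0.064)^(1/0.7) ≈ 9.0884.
y_gold = 9.0884^0.3 ≈ 1.9389, c_gold = y_gold − 0.064·k_gold ≈ 1.3572.
Gain: Δc = 1.3572 − 1.1225 ≈ 0.2347.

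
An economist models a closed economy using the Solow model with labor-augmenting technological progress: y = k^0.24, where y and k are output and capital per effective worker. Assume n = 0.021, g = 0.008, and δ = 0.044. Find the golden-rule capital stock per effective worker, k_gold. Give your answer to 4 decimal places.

k_gold ≈ 4.7876

Break-even investment rate: n + g + δ = 0.021 + 0.008 + 0.044 = 0.073.
At the golden rule the marginal product of capital equals n+g+δ: 0.24·k^(0.24−1) = 0.073. Solving, k_gold = (0.24/0.073)^(1/0.76) ≈ 4.7876.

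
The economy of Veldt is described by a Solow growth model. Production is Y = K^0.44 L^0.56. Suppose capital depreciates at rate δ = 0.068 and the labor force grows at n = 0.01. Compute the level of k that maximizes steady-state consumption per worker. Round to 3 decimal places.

Break-even investment rate: n + δ = 0.01 + 0.068 = 0.078.
Maximizing c = f(k) − (n+δ)·k gives f'(k) = n+δ, i.e. 0.44·k^(0.44−1) = 0.078, so k_gold = (0.44/0.078)^(1/0.56) ≈ 21.9640.

k_gold ≈ 21.964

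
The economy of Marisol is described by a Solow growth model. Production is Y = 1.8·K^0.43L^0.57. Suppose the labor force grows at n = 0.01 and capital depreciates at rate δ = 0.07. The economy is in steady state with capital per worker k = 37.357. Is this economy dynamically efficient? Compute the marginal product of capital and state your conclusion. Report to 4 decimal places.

dynamically efficient; MPK ≈ 0.0983

Break-even investment rate: n + δ = 0.01 + 0.07 = 0.08.
MPK = 0.43·1.8·k^(0.43−1) = 0.43·1.8·37.357^(-0.57) ≈ 0.0983.
MPK > 0.08, so the economy is dynamically efficient (under-saving).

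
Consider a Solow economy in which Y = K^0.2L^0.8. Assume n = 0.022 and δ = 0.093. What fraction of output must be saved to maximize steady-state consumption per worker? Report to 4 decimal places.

Break-even investment rate: n + δ = 0.022 + 0.093 = 0.115.
At the golden rule MPK = n+δ, and in any Cobb-Douglas steady state s = (n+δ)·k/y = MPK·k/y = capital's share 0.2.

s_gold = 0.2000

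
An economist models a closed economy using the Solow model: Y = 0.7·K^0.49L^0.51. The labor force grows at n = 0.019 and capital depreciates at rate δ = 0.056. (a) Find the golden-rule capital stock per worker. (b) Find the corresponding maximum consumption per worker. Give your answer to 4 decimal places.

(a) k_gold ≈ 19.7049; (b) c_gold ≈ 1.5382

Capital per worker breaks even when investment replaces (n + δ)·k; here n + δ = 0.075.
Golden rule sets MPK = n+δ: 0.49·0.7·k^(0.49−1) = 0.075, so k_gold = (0.49·0.7/0.075)^(1/0.51) ≈ 19.7049.
y_gold = 0.7·19.7049^0.49 ≈ 3.0161; c_gold = y_gold − 0.075·k_gold ≈ 1.5382.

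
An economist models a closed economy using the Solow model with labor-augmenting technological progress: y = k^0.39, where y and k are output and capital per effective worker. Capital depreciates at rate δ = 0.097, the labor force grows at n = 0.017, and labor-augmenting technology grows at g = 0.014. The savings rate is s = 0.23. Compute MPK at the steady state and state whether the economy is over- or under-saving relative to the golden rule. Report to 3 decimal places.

under-saving; MPK ≈ 0.217

n + g + δ = 0.017 + 0.014 + 0.097 = 0.128.
Steady-state k*: s·k^0.39 = 0.128·k gives k* = (0.23/0.128)^(1/0.61) ≈ 2.6136.
MPK = 0.39·2.6136^(-0.61) ≈ 0.2170.
MPK > n+g+δ = 0.128, so the economy is dynamically efficient (under-saving).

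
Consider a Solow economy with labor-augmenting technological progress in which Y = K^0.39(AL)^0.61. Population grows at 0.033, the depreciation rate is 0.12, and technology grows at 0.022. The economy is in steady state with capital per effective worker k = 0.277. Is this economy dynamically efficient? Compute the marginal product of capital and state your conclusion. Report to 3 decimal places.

dynamically efficient; MPK ≈ 0.853

The effective depreciation rate is n + g + δ = 0.033 + 0.022 + 0.12 = 0.175.
MPK = 0.39·k^(0.39−1) = 0.39·0.277^(-0.61) ≈ 0.8534.
MPK > 0.175, so the economy is dynamically efficient (under-saving).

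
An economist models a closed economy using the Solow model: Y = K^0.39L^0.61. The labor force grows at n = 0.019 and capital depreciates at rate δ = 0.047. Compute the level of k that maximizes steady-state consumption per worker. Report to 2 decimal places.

k_gold ≈ 18.40

Capital per worker breaks even when investment replaces (n + δ)·k; here n + δ = 0.066.
Golden rule sets MPK = n+δ: 0.39·k^(0.39−1) = 0.066, so k_gold = (0.39/0.066)^(1/0.61) ≈ 18.3987.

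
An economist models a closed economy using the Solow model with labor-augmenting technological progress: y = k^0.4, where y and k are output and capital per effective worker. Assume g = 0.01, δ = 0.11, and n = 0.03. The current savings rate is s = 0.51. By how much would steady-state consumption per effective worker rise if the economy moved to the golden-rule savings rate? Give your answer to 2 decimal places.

n + g + δ = 0.03 + 0.01 + 0.11 = 0.15.
Current steady state (s = 0.51): k* = (0.51/0.15)^(1/0.6) ≈ 7.6877, y* = 7.6877^0.4 ≈ 2.2611, c* = (1−0.51)·2.2611 ≈ 1.1079.
Maximizing c = f(k) − (n+g+δ)·k gives f'(k) = n+g+δ, i.e. 0.4·k^(0.4−1) = 0.15, so k_gold = (0.4/0.15)^(1/0.6) ≈ 5.1280.
y_gold = 5.1280^0.4 ≈ 1.9230, c_gold = y_gold − 0.15·k_gold ≈ 1.1538.
Gain: Δc = 1.1538 − 1.1079 ≈ 0.0459.

Δc ≈ 0.05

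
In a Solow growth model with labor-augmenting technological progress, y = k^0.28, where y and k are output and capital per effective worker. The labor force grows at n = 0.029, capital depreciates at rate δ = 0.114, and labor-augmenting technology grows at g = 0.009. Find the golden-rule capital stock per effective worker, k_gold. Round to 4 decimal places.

k_gold ≈ 2.3361

Break-even investment rate: n + g + δ = 0.029 + 0.009 + 0.114 = 0.152.
Golden rule sets MPK = n+g+δ: 0.28·k^(0.28−1) = 0.152, so k_gold = (0.28/0.152)^(1/0.72) ≈ 2.3361.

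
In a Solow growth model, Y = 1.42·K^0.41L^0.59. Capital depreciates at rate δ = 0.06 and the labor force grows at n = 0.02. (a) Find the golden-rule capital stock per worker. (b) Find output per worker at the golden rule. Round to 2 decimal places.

(a) k_gold ≈ 28.91; (b) y_gold ≈ 5.64

n + δ = 0.02 + 0.06 = 0.08.
Setting f'(k) = n+δ gives 0.41·1.42·k^(0.41−1) = 0.08, hence k_gold = (0.41·1.42/0.08)^(1/0.59) ≈ 28.9059.
y_gold = 1.42·28.9059^0.41 ≈ 5.6402.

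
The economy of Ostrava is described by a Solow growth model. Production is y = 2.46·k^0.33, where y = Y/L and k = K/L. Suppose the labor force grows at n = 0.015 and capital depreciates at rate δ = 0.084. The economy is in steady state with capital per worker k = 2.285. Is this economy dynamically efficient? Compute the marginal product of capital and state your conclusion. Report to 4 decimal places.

The effective depreciation rate is n + δ = 0.015 + 0.084 = 0.099.
MPK = 0.33·2.46·k^(0.33−1) = 0.33·2.46·2.285^(-0.67) ≈ 0.4667.
MPK > 0.099, so the economy is dynamically efficient (under-saving).

dynamically efficient; MPK ≈ 0.4667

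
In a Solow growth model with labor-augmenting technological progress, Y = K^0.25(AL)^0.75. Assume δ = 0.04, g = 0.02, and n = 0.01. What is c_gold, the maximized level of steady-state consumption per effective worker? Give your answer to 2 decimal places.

c_gold ≈ 1.15

The effective depreciation rate is n + g + δ = 0.01 + 0.02 + 0.04 = 0.07.
Maximizing c = f(k) − (n+g+δ)·k gives f'(k) = n+g+δ, i.e. 0.25·k^(0.25−1) = 0.07, so k_gold = (0.25/0.07)^(1/0.75) ≈ 5.4591.
y_gold = 5.4591^0.25 ≈ 1.5286.
c_gold = y_gold − (n+g+δ)·k_gold = 1.5286 − 0.07·5.4591 ≈ 1.1464.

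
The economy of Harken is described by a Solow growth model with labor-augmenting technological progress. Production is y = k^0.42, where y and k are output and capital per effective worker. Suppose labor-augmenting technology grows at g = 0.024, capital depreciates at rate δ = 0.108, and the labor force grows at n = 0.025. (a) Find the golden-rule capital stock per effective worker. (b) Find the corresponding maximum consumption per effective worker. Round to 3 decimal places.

(a) k_gold ≈ 5.455; (b) c_gold ≈ 1.183

n + g + δ = 0.025 + 0.024 + 0.108 = 0.157.
Maximizing c = f(k) − (n+g+δ)·k gives f'(k) = n+g+δ, i.e. 0.42·k^(0.42−1) = 0.157, so k_gold = (0.42/0.157)^(1/0.58) ≈ 5.4552.
y_gold = 5.4552^0.42 ≈ 2.0392; c_gold = y_gold − 0.157·k_gold ≈ 1.1827.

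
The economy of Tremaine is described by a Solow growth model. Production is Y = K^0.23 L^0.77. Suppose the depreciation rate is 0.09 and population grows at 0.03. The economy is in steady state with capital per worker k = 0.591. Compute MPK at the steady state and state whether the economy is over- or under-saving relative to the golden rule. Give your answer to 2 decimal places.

under-saving; MPK ≈ 0.34

The effective depreciation rate is n + δ = 0.03 + 0.09 = 0.12.
MPK = 0.23·k^(0.23−1) = 0.23·0.591^(-0.77) ≈ 0.3448.
MPK > 0.12, so the economy is dynamically efficient (under-saving).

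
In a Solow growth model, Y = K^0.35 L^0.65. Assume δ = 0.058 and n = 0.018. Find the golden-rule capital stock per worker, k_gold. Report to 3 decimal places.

n + δ = 0.018 + 0.058 = 0.076.
Maximizing c = f(k) − (n+δ)·k gives f'(k) = n+δ, i.e. 0.35·k^(0.35−1) = 0.076, so k_gold = (0.35/0.076)^(1/0.65) ≈ 10.4807.

k_gold ≈ 10.481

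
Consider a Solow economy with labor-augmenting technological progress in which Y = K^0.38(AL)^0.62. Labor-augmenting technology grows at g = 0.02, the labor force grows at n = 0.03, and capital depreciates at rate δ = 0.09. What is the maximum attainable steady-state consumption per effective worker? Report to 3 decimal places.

c_gold ≈ 1.143

The effective depreciation rate is n + g + δ = 0.03 + 0.02 + 0.09 = 0.14.
Maximizing c = f(k) − (n+g+δ)·k gives f'(k) = n+g+δ, i.e. 0.38·k^(0.38−1) = 0.14, so k_gold = (0.38/0.14)^(1/0.62) ≈ 5.0055.
y_gold = 5.0055^0.38 ≈ 1.8441.
c_gold = y_gold − (n+g+δ)·k_gold = 1.8441 − 0.14·5.0055 ≈ 1.1434.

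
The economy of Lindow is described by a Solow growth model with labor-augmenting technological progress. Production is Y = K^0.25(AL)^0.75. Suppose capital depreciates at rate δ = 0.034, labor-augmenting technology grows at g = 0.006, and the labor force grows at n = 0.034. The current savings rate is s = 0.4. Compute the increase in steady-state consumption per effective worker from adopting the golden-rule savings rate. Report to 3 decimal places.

Δc ≈ 0.072

The effective depreciation rate is n + g + δ = 0.034 + 0.006 + 0.034 = 0.074.
Current steady state (s = 0.4): k* = (0.4/0.074)^(1/0.75) ≈ 9.4865, y* = 9.4865^0.25 ≈ 1.7550, c* = (1−0.4)·1.7550 ≈ 1.0530.
Maximizing c = f(k) − (n+g+δ)·k gives f'(k) = n+g+δ, i.e. 0.25·k^(0.25−1) = 0.074, so k_gold = (0.25/0.074)^(1/0.75) ≈ 5.0693.
y_gold = 5.0693^0.25 ≈ 1.5005, c_gold = y_gold − 0.074·k_gold ≈ 1.1254.
Gain: Δc = 1.1254 − 1.0530 ≈ 0.0724.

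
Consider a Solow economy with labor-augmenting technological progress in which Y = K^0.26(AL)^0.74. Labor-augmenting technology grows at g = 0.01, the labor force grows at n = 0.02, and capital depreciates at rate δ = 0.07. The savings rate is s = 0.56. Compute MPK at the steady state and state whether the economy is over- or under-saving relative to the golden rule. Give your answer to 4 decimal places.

n + g + δ = 0.02 + 0.01 + 0.07 = 0.1.
Steady-state k*: s·k^0.26 = 0.1·k gives k* = (0.56/0.1)^(1/0.74) ≈ 10.2581.
MPK = 0.26·10.2581^(-0.74) ≈ 0.0464.
MPK < n+g+δ = 0.1, so the economy is dynamically inefficient (over-saving).

over-saving; MPK ≈ 0.0464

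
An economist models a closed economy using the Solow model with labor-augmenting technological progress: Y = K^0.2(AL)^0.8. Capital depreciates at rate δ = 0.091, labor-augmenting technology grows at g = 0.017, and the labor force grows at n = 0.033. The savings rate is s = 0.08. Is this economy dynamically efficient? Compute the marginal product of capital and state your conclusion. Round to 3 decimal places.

dynamically efficient; MPK ≈ 0.353

n + g + δ = 0.033 + 0.017 + 0.091 = 0.141.
Steady-state k*: s·k^0.2 = 0.141·k gives k* = (0.08/0.141)^(1/0.8) ≈ 0.4924.
MPK = 0.2·0.4924^(-0.8) ≈ 0.3525.
MPK > n+g+δ = 0.141, so the economy is dynamically efficient (under-saving).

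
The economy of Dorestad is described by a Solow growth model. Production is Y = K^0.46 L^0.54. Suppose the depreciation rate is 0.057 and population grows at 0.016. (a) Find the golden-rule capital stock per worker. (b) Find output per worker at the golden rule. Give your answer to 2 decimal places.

(a) k_gold ≈ 30.23; (b) y_gold ≈ 4.80

n + δ = 0.016 + 0.057 = 0.073.
Maximizing c = f(k) − (n+δ)·k gives f'(k) = n+δ, i.e. 0.46·k^(0.46−1) = 0.073, so k_gold = (0.46/0.073)^(1/0.54) ≈ 30.2298.
y_gold = 30.2298^0.46 ≈ 4.7973.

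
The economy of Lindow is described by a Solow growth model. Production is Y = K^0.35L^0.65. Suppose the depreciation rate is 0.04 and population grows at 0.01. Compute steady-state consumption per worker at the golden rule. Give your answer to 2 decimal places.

The effective depreciation rate is n + δ = 0.01 + 0.04 = 0.05.
Maximizing c = f(k) − (n+δ)·k gives f'(k) = n+δ, i.e. 0.35·k^(0.35−1) = 0.05, so k_gold = (0.35/0.05)^(1/0.65) ≈ 19.9596.
y_gold = 19.9596^0.35 ≈ 2.8514.
c_gold = y_gold − (n+δ)·k_gold = 2.8514 − 0.05·19.9596 ≈ 1.8534.

c_gold ≈ 1.85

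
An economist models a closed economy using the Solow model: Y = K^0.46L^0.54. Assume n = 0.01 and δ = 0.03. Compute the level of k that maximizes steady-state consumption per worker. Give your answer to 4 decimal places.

Break-even investment rate: n + δ = 0.01 + 0.03 = 0.04.
At the golden rule the marginal product of capital equals n+δ: 0.46·k^(0.46−1) = 0.04. Solving, k_gold = (0.46/0.04)^(1/0.54) ≈ 92.0991.

k_gold ≈ 92.0991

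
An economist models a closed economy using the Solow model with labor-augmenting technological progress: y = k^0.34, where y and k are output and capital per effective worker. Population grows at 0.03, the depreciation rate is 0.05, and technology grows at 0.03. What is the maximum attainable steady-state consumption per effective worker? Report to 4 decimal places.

c_gold ≈ 1.1804

n + g + δ = 0.03 + 0.03 + 0.05 = 0.11.
Maximizing c = f(k) − (n+g+δ)·k gives f'(k) = n+g+δ, i.e. 0.34·k^(0.34−1) = 0.11, so k_gold = (0.34/0.11)^(1/0.66) ≈ 5.5278.
y_gold = 5.5278^0.34 ≈ 1.7884.
c_gold = y_gold − (n+g+δ)·k_gold = 1.7884 − 0.11·5.5278 ≈ 1.1804.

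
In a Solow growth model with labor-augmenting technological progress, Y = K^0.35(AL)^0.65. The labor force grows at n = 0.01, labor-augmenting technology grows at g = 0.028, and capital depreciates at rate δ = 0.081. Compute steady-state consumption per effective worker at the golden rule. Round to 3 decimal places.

n + g + δ = 0.01 + 0.028 + 0.081 = 0.119.
Setting f'(k) = n+g+δ gives 0.35·k^(0.35−1) = 0.119, hence k_gold = (0.35/0.119)^(1/0.65) ≈ 5.2578.
y_gold = 5.2578^0.35 ≈ 1.7876.
c_gold = y_gold − (n+g+δ)·k_gold = 1.7876 − 0.119·5.2578 ≈ 1.1620.

c_gold ≈ 1.162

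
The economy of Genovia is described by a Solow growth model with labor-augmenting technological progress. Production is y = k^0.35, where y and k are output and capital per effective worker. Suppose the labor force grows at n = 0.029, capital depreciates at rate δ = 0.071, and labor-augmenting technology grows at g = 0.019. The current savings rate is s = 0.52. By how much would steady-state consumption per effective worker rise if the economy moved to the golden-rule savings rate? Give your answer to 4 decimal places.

Δc ≈ 0.1000

The effective depreciation rate is n + g + δ = 0.029 + 0.019 + 0.071 = 0.119.
Current steady state (s = 0.52): k* = (0.52/0.119)^(1/0.65) ≈ 9.6676, y* = 9.6676^0.35 ≈ 2.2124, c* = (1−0.52)·2.2124 ≈ 1.0619.
Golden rule sets MPK = n+g+δ: 0.35·k^(0.35−1) = 0.119, so k_gold = (0.35/0.119)^(1/0.65) ≈ 5.2578.
y_gold = 5.2578^0.35 ≈ 1.7876, c_gold = y_gold − 0.119·k_gold ≈ 1.1620.
Gain: Δc = 1.1620 − 1.0619 ≈ 0.1000.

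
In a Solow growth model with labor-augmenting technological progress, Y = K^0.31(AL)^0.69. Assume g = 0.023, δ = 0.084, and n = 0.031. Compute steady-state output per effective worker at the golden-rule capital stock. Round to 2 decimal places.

n + g + δ = 0.031 + 0.023 + 0.084 = 0.138.
At the golden rule the marginal product of capital equals n+g+δ: 0.31·k^(0.31−1) = 0.138. Solving, k_gold = (0.31/0.138)^(1/0.69) ≈ 3.2314.
Output: y_gold = k_gold^0.31 = 3.2314^0.31 ≈ 1.4385.

y_gold ≈ 1.44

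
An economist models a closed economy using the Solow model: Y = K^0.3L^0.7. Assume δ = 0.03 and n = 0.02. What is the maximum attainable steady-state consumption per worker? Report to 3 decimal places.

c_gold ≈ 1.509

n + δ = 0.02 + 0.03 = 0.05.
Setting f'(k) = n+δ gives 0.3·k^(0.3−1) = 0.05, hence k_gold = (0.3/0.05)^(1/0.7) ≈ 12.9314.
y_gold = 12.9314^0.3 ≈ 2.1552.
c_gold = y_gold − (n+δ)·k_gold = 2.1552 − 0.05·12.9314 ≈ 1.5087.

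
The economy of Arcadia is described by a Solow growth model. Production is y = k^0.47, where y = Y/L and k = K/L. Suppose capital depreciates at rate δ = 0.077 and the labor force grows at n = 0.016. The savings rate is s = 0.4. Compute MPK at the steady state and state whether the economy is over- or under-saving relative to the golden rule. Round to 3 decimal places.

The effective depreciation rate is n + δ = 0.016 + 0.077 = 0.093.
Steady-state k*: s·k^0.47 = 0.093·k gives k* = (0.4/0.093)^(1/0.53) ≈ 15.6830.
MPK = 0.47·15.6830^(-0.53) ≈ 0.1093.
MPK > n+δ = 0.093, so the economy is dynamically efficient (under-saving).

under-saving; MPK ≈ 0.109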